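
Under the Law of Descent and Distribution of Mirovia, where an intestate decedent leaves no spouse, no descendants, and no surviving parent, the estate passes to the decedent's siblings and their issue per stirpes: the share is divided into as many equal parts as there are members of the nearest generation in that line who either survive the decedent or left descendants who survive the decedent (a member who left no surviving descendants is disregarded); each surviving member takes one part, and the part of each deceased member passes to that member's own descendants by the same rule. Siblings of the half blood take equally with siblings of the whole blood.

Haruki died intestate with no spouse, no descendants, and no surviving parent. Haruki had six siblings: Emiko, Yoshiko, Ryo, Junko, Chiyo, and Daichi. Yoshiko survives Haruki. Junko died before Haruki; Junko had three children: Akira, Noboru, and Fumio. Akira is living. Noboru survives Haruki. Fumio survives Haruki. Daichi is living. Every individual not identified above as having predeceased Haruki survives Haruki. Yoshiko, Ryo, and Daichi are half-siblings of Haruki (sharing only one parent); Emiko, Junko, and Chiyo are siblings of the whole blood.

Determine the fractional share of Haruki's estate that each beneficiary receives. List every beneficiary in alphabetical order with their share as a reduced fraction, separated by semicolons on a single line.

Akira 1/18; Chiyo 1/6; Daichi 1/6; Emiko 1/6; Fumio 1/18; Noboru 1/18; Ryo 1/6; Yoshiko 1/6

No spouse, descendants, or parent survives, so the estate passes to Haruki's siblings per stirpes.
Half-blood and whole-blood siblings take equally under the stated rule.
The estate is divided into 6 equal shares of 1/6 among Emiko, Yoshiko, Ryo, Junko, Chiyo, Daichi.
Emiko is living and takes 1/6.
Yoshiko is living and takes 1/6.
Ryo is living and takes 1/6.
Junko predeceased; the 1/6 allotted to Junko's branch passes to Junko's issue by representation.
The 1/6 is divided into 3 equal shares of 1/18 among Akira, Noboru, Fumio.
Akira is living and takes 1/18.
Noboru is living and takes 1/18.
Fumio is living and takes 1/18.
Chiyo is living and takes 1/6.
Daichi is living and takes 1/6.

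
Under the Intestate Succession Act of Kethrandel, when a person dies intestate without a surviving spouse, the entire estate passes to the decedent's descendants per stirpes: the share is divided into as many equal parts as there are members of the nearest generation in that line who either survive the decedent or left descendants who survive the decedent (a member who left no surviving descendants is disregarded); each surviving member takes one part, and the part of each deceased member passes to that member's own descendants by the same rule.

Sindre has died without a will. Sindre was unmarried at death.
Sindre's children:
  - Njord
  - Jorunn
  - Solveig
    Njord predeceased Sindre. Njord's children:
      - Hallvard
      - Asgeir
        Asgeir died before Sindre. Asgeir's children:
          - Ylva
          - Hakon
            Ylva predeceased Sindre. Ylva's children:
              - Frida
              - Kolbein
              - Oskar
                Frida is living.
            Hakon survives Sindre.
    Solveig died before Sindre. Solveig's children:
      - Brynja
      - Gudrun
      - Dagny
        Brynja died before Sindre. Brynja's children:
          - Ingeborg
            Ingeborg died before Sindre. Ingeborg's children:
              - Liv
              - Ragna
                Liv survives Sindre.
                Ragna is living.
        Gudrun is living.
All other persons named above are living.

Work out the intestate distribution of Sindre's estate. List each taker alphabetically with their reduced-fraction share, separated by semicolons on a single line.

Dagny 1/9; Frida 1/36; Gudrun 1/9; Hakon 1/12; Hallvard 1/6; Jorunn 1/3; Kolbein 1/36; Liv 1/18; Oskar 1/36; Ragna 1/18

There is no surviving spouse, so the entire estate passes to Sindre's descendants per stirpes.
The estate is divided into 3 equal shares of 1/3 among Njord, Jorunn, Solveig.
Njord predeceased; the 1/3 allotted to Njord's branch passes to Njord's issue by representation.
The 1/3 is divided into 2 equal shares of 1/6 among Hallvard, Asgeir.
Hallvard is living and takes 1/6.
Asgeir predeceased; the 1/6 allotted to Asgeir's branch passes to Asgeir's issue by representation.
The 1/6 is divided into 2 equal shares of 1/12 among Ylva, Hakon.
Ylva predeceased; the 1/12 allotted to Ylva's branch passes to Ylva's issue by representation.
The 1/12 is divided into 3 equal shares of 1/36 among Frida, Kolbein, Oskar.
Frida is living and takes 1/36.
Kolbein is living and takes 1/36.
Oskar is living and takes 1/36.
Hakon is living and takes 1/12.
Jorunn is living and takes 1/3.
Solveig predeceased; the 1/3 allotted to Solveig's branch passes to Solveig's issue by representation.
The 1/3 is divided into 3 equal shares of 1/9 among Brynja, Gudrun, Dagny.
Brynja predeceased; the 1/9 allotted to Brynja's branch passes to Brynja's issue by representation.
Ingeborg's line is the sole branch at this level, so the full 1/9 passes to Ingeborg's issue by representation.
The 1/9 is divided into 2 equal shares of 1/18 among Liv, Ragna.
Liv is living and takes 1/18.
Ragna is living and takes 1/18.
Gudrun is living and takes 1/9.
Dagny is living and takes 1/9.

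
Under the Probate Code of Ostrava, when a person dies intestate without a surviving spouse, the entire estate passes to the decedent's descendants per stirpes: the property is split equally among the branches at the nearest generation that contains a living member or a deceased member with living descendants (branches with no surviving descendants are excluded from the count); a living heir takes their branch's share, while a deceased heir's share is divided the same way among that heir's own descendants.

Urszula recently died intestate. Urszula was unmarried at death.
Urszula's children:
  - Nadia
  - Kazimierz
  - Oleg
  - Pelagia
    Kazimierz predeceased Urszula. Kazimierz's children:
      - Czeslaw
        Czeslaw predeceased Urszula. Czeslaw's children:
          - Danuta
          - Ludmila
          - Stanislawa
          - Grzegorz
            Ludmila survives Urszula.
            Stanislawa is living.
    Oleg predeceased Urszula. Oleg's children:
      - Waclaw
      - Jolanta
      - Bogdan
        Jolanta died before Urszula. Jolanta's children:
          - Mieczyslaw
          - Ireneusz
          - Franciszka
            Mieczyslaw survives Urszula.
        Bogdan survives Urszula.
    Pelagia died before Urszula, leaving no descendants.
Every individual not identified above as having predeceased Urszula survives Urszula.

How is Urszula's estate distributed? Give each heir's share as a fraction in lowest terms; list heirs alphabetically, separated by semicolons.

Bogdan 1/9; Danuta 1/12; Franciszka 1/27; Grzegorz 1/12; Ireneusz 1/27; Ludmila 1/12; Mieczyslaw 1/27; Nadia 1/3; Stanislawa 1/12; Waclaw 1/9

There is no surviving spouse, so the entire estate passes to Urszula's descendants per stirpes.
Pelagia left no surviving issue, so that branch lapses and is disregarded.
The estate is divided into 3 equal shares of 1/3 among Nadia, Kazimierz, Oleg.
Nadia is living and takes 1/3.
Kazimierz predeceased; the 1/3 allotted to Kazimierz's branch passes to Kazimierz's issue by representation.
Czeslaw's line is the sole branch at this level, so the full 1/3 passes to Czeslaw's issue by representation.
The 1/3 is divided into 4 equal shares of 1/12 among Danuta, Ludmila, Stanislawa, Grzegorz.
Danuta is living and takes 1/12.
Ludmila is living and takes 1/12.
Stanislawa is living and takes 1/12.
Grzegorz is living and takes 1/12.
Oleg predeceased; the 1/3 allotted to Oleg's branch passes to Oleg's issue by representation.
The 1/3 is divided into 3 equal shares of 1/9 among Waclaw, Jolanta, Bogdan.
Waclaw is living and takes 1/9.
Jolanta predeceased; the 1/9 allotted to Jolanta's branch passes to Jolanta's issue by representation.
The 1/9 is divided into 3 equal shares of 1/27 among Mieczyslaw, Ireneusz, Franciszka.
Mieczyslaw is living and takes 1/27.
Ireneusz is living and takes 1/27.
Franciszka is living and takes 1/27.
Bogdan is living and takes 1/9.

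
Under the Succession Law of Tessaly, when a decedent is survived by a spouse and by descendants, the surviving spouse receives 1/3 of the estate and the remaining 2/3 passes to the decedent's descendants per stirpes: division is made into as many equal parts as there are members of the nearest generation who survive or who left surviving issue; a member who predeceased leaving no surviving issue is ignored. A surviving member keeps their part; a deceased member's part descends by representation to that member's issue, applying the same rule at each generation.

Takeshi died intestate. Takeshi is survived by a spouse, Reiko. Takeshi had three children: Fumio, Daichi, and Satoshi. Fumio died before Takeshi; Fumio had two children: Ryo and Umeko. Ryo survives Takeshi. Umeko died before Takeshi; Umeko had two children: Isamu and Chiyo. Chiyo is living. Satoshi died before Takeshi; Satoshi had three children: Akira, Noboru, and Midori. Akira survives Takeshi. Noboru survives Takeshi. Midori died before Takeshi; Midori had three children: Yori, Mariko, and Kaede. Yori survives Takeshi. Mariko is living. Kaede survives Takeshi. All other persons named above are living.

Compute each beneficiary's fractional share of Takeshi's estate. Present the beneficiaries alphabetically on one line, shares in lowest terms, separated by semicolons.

Reiko, as surviving spouse, takes 1/3.
The remaining 2/3 passes to Takeshi's descendants per stirpes.
The 2/3 is divided into 3 equal shares of 2/9 among Fumio, Daichi, Satoshi.
Fumio predeceased; the 2/9 allotted to Fumio's branch passes to Fumio's issue by representation.
The 2/9 is divided into 2 equal shares of 1/9 among Ryo, Umeko.
Ryo is living and takes 1/9.
Umeko predeceased; the 1/9 allotted to Umeko's branch passes to Umeko's issue by representation.
The 1/9 is divided into 2 equal shares of 1/18 among Isamu, Chiyo.
Isamu is living and takes 1/18.
Chiyo is living and takes 1/18.
Daichi is living and takes 2/9.
Satoshi predeceased; the 2/9 allotted to Satoshi's branch passes to Satoshi's issue by representation.
The 2/9 is divided into 3 equal shares of 2/27 among Akira, Noboru, Midori.
Akira is living and takes 2/27.
Noboru is living and takes 2/27.
Midori predeceased; the 2/27 allotted to Midori's branch passes to Midori's issue by representation.
The 2/27 is divided into 3 equal shares of 2/81 among Yori, Mariko, Kaede.
Yori is living and takes 2/81.
Mariko is living and takes 2/81.
Kaede is living and takes 2/81.

Akira 2/27; Chiyo 1/18; Daichi 2/9; Isamu 1/18; Kaede 2/81; Mariko 2/81; Noboru 2/27; Reiko 1/3; Ryo 1/9; Yori 2/81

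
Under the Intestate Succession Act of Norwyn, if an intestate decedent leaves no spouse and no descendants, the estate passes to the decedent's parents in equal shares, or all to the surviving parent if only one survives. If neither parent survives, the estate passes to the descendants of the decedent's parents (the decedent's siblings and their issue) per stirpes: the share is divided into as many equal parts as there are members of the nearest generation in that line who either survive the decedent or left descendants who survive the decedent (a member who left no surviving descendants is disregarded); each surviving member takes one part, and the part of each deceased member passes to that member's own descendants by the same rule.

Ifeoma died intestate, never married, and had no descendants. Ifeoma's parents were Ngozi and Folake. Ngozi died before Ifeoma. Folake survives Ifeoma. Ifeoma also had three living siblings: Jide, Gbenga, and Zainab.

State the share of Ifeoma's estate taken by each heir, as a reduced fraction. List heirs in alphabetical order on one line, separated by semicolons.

Only one parent, Folake, survives, so Folake takes the entire estate. The siblings take nothing because a surviving parent has priority.

Folake 1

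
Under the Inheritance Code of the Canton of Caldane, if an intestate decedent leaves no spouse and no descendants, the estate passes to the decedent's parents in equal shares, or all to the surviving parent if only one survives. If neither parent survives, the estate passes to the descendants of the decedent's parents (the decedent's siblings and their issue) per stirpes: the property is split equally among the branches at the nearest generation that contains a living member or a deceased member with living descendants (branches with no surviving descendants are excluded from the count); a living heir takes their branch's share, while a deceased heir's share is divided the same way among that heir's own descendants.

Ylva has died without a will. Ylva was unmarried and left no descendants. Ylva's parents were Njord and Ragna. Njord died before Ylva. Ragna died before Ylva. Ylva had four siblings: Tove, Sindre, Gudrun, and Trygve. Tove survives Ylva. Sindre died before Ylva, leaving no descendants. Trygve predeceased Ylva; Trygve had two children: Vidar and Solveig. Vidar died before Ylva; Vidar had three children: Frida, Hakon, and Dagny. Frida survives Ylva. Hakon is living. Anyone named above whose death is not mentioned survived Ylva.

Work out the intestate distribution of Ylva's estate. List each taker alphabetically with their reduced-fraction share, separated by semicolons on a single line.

Neither parent survives and there are no descendants, so the estate passes to Ylva's siblings and their issue per stirpes.
Sindre left no surviving issue, so that branch lapses and is disregarded.
The estate is divided into 3 equal shares of 1/3 among Tove, Gudrun, Trygve.
Tove is living and takes 1/3.
Gudrun is living and takes 1/3.
Trygve predeceased; the 1/3 allotted to Trygve's branch passes to Trygve's issue by representation.
The 1/3 is divided into 2 equal shares of 1/6 among Vidar, Solveig.
Vidar predeceased; the 1/6 allotted to Vidar's branch passes to Vidar's issue by representation.
The 1/6 is divided into 3 equal shares of 1/18 among Frida, Hakon, Dagny.
Frida is living and takes 1/18.
Hakon is living and takes 1/18.
Dagny is living and takes 1/18.
Solveig is living and takes 1/6.

Dagny 1/18; Frida 1/18; Gudrun 1/3; Hakon 1/18; Solveig 1/6; Tove 1/3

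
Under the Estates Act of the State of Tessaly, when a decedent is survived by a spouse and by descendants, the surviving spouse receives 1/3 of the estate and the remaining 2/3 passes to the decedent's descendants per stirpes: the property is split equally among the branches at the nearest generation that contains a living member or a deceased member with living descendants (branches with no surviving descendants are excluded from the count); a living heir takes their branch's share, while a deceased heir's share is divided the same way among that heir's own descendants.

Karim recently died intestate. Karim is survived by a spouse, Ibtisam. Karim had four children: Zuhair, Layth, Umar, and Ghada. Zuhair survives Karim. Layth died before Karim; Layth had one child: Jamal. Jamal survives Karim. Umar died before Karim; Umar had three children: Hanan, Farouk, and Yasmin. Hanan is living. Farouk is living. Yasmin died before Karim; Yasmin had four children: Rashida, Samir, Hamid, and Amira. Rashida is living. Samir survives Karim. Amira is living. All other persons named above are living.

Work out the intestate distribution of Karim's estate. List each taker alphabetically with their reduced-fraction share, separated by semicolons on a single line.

Ibtisam, as surviving spouse, takes 1/3.
The remaining 2/3 passes to Karim's descendants per stirpes.
The 2/3 is divided into 4 equal shares of 1/6 among Zuhair, Layth, Umar, Ghada.
Zuhair is living and takes 1/6.
Layth predeceased; the 1/6 allotted to Layth's branch passes to Layth's issue by representation.
Jamal is the sole taker at this level and receives the full 1/6.
Umar predeceased; the 1/6 allotted to Umar's branch passes to Umar's issue by representation.
The 1/6 is divided into 3 equal shares of 1/18 among Hanan, Farouk, Yasmin.
Hanan is living and takes 1/18.
Farouk is living and takes 1/18.
Yasmin predeceased; the 1/18 allotted to Yasmin's branch passes to Yasmin's issue by representation.
The 1/18 is divided into 4 equal shares of 1/72 among Rashida, Samir, Hamid, Amira.
Rashida is living and takes 1/72.
Samir is living and takes 1/72.
Hamid is living and takes 1/72.
Amira is living and takes 1/72.
Ghada is living and takes 1/6.

Amira 1/72; Farouk 1/18; Ghada 1/6; Hamid 1/72; Hanan 1/18; Ibtisam 1/3; Jamal 1/6; Rashida 1/72; Samir 1/72; Zuhair 1/6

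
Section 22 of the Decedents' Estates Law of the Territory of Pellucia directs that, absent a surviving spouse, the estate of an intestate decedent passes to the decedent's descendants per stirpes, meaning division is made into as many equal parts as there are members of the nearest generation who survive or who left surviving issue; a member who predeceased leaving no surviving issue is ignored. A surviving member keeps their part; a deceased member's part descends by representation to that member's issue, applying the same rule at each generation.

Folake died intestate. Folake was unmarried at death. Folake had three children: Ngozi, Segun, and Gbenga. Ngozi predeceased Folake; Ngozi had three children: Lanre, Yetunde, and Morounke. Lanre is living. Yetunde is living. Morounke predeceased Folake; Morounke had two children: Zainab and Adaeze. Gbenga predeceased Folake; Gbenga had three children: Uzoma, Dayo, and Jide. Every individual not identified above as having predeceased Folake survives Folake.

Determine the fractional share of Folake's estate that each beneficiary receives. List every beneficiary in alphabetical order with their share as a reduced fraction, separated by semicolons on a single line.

Adaeze 1/18; Dayo 1/9; Jide 1/9; Lanre 1/9; Segun 1/3; Uzoma 1/9; Yetunde 1/9; Zainab 1/18

There is no surviving spouse, so the entire estate passes to Folake's descendants per stirpes.
The estate is divided into 3 equal shares of 1/3 among Ngozi, Segun, Gbenga.
Ngozi predeceased; the 1/3 allotted to Ngozi's branch passes to Ngozi's issue by representation.
The 1/3 is divided into 3 equal shares of 1/9 among Lanre, Yetunde, Morounke.
Lanre is living and takes 1/9.
Yetunde is living and takes 1/9.
Morounke predeceased; the 1/9 allotted to Morounke's branch passes to Morounke's issue by representation.
The 1/9 is divided into 2 equal shares of 1/18 among Zainab, Adaeze.
Zainab is living and takes 1/18.
Adaeze is living and takes 1/18.
Segun is living and takes 1/3.
Gbenga predeceased; the 1/3 allotted to Gbenga's branch passes to Gbenga's issue by representation.
The 1/3 is divided into 3 equal shares of 1/9 among Uzoma, Dayo, Jide.
Uzoma is living and takes 1/9.
Dayo is living and takes 1/9.
Jide is living and takes 1/9.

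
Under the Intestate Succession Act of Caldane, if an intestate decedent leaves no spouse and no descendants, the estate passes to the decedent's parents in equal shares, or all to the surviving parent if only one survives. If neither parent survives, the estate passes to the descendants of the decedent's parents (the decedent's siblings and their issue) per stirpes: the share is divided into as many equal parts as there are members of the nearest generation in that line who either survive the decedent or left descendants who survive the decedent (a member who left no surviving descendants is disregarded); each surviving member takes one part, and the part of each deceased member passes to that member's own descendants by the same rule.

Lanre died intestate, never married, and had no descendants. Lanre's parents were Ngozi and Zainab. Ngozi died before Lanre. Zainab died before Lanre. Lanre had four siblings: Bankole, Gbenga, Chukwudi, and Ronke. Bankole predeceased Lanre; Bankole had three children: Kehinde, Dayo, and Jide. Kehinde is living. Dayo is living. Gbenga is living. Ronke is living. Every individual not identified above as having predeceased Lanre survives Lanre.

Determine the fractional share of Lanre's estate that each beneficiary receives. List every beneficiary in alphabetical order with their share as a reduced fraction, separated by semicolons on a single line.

Chukwudi 1/4; Dayo 1/12; Gbenga 1/4; Jide 1/12; Kehinde 1/12; Ronke 1/4

Neither parent survives and there are no descendants, so the estate passes to Lanre's siblings and their issue per stirpes.
The estate is divided into 4 equal shares of 1/4 among Bankole, Gbenga, Chukwudi, Ronke.
Bankole predeceased; the 1/4 allotted to Bankole's branch passes to Bankole's issue by representation.
The 1/4 is divided into 3 equal shares of 1/12 among Kehinde, Dayo, Jide.
Kehinde is living and takes 1/12.
Dayo is living and takes 1/12.
Jide is living and takes 1/12.
Gbenga is living and takes 1/4.
Chukwudi is living and takes 1/4.
Ronke is living and takes 1/4.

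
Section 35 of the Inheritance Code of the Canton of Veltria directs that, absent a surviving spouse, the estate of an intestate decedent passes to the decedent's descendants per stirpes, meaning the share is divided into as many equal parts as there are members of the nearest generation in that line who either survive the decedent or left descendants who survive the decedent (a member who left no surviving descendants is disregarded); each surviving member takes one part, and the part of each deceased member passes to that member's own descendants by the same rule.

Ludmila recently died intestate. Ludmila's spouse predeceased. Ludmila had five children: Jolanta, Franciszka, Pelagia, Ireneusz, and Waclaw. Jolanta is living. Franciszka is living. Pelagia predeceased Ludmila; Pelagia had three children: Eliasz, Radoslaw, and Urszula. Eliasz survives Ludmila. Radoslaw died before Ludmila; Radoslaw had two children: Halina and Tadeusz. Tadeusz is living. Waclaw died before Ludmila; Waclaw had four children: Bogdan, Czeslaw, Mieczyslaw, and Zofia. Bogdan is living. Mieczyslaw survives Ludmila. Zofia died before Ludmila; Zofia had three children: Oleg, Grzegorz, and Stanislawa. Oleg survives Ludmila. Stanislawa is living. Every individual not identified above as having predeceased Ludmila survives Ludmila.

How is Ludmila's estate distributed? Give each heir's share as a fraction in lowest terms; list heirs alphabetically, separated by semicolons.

There is no surviving spouse, so the entire estate passes to Ludmila's descendants per stirpes.
The estate is divided into 5 equal shares of 1/5 among Jolanta, Franciszka, Pelagia, Ireneusz, Waclaw.
Jolanta is living and takes 1/5.
Franciszka is living and takes 1/5.
Pelagia predeceased; the 1/5 allotted to Pelagia's branch passes to Pelagia's issue by representation.
The 1/5 is divided into 3 equal shares of 1/15 among Eliasz, Radoslaw, Urszula.
Eliasz is living and takes 1/15.
Radoslaw predeceased; the 1/15 allotted to Radoslaw's branch passes to Radoslaw's issue by representation.
The 1/15 is divided into 2 equal shares of 1/30 among Halina, Tadeusz.
Halina is living and takes 1/30.
Tadeusz is living and takes 1/30.
Urszula is living and takes 1/15.
Ireneusz is living and takes 1/5.
Waclaw predeceased; the 1/5 allotted to Waclaw's branch passes to Waclaw's issue by representation.
The 1/5 is divided into 4 equal shares of 1/20 among Bogdan, Czeslaw, Mieczyslaw, Zofia.
Bogdan is living and takes 1/20.
Czeslaw is living and takes 1/20.
Mieczyslaw is living and takes 1/20.
Zofia predeceased; the 1/20 allotted to Zofia's branch passes to Zofia's issue by representation.
The 1/20 is divided into 3 equal shares of 1/60 among Oleg, Grzegorz, Stanislawa.
Oleg is living and takes 1/60.
Grzegorz is living and takes 1/60.
Stanislawa is living and takes 1/60.

Bogdan 1/20; Czeslaw 1/20; Eliasz 1/15; Franciszka 1/5; Grzegorz 1/60; Halina 1/30; Ireneusz 1/5; Jolanta 1/5; Mieczyslaw 1/20; Oleg 1/60; Stanislawa 1/60; Tadeusz 1/30; Urszula 1/15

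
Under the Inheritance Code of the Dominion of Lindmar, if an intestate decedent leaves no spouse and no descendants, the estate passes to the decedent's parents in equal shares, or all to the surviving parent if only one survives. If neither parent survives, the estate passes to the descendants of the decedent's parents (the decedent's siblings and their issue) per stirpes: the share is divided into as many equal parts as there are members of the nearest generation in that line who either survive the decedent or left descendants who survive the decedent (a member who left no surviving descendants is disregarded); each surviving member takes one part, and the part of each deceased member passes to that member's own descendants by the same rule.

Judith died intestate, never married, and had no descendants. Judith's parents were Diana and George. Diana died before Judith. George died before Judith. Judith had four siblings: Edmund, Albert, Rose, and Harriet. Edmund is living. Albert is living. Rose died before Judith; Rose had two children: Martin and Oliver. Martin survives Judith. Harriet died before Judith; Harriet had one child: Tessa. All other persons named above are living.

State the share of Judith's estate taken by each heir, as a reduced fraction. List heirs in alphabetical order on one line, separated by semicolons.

Neither parent survives and there are no descendants, so the estate passes to Judith's siblings and their issue per stirpes.
The estate is divided into 4 equal shares of 1/4 among Edmund, Albert, Rose, Harriet.
Edmund is living and takes 1/4.
Albert is living and takes 1/4.
Rose predeceased; the 1/4 allotted to Rose's branch passes to Rose's issue by representation.
The 1/4 is divided into 2 equal shares of 1/8 among Martin, Oliver.
Martin is living and takes 1/8.
Oliver is living and takes 1/8.
Harriet predeceased; the 1/4 allotted to Harriet's branch passes to Harriet's issue by representation.
Tessa is the sole taker at this level and receives the full 1/4.

Albert 1/4; Edmund 1/4; Martin 1/8; Oliver 1/8; Tessa 1/4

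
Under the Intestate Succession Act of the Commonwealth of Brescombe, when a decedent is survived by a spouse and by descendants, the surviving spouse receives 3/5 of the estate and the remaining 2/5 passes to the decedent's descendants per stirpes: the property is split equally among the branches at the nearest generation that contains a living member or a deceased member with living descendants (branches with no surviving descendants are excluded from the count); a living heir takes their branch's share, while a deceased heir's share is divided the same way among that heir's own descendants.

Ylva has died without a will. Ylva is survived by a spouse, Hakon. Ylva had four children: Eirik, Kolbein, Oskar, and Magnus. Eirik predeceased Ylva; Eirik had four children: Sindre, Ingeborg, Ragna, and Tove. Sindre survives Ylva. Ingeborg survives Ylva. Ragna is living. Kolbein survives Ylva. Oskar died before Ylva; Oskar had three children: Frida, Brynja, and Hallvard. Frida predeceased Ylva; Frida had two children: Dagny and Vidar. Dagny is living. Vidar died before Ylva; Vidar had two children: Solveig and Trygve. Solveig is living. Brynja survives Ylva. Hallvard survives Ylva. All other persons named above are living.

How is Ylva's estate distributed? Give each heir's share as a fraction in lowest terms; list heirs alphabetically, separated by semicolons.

Hakon, as surviving spouse, takes 3/5.
The remaining 2/5 passes to Ylva's descendants per stirpes.
The 2/5 is divided into 4 equal shares of 1/10 among Eirik, Kolbein, Oskar, Magnus.
Eirik predeceased; the 1/10 allotted to Eirik's branch passes to Eirik's issue by representation.
The 1/10 is divided into 4 equal shares of 1/40 among Sindre, Ingeborg, Ragna, Tove.
Sindre is living and takes 1/40.
Ingeborg is living and takes 1/40.
Ragna is living and takes 1/40.
Tove is living and takes 1/40.
Kolbein is living and takes 1/10.
Oskar predeceased; the 1/10 allotted to Oskar's branch passes to Oskar's issue by representation.
The 1/10 is divided into 3 equal shares of 1/30 among Frida, Brynja, Hallvard.
Frida predeceased; the 1/30 allotted to Frida's branch passes to Frida's issue by representation.
The 1/30 is divided into 2 equal shares of 1/60 among Dagny, Vidar.
Dagny is living and takes 1/60.
Vidar predeceased; the 1/60 allotted to Vidar's branch passes to Vidar's issue by representation.
The 1/60 is divided into 2 equal shares of 1/120 among Solveig, Trygve.
Solveig is living and takes 1/120.
Trygve is living and takes 1/120.
Brynja is living and takes 1/30.
Hallvard is living and takes 1/30.
Magnus is living and takes 1/10.

Brynja 1/30; Dagny 1/60; Hakon 3/5; Hallvard 1/30; Ingeborg 1/40; Kolbein 1/10; Magnus 1/10; Ragna 1/40; Sindre 1/40; Solveig 1/120; Tove 1/40; Trygve 1/120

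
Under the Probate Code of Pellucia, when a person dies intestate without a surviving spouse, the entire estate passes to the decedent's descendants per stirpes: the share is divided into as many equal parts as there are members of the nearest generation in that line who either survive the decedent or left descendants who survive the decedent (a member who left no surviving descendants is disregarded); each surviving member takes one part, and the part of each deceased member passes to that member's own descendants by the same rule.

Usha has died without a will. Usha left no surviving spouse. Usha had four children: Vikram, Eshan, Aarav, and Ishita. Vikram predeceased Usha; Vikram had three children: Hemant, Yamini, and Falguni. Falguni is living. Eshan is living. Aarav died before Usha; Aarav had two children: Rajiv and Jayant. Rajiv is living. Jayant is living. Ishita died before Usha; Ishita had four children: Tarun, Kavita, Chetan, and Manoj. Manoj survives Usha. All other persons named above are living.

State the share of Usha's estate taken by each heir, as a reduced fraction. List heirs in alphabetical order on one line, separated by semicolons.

Chetan 1/16; Eshan 1/4; Falguni 1/12; Hemant 1/12; Jayant 1/8; Kavita 1/16; Manoj 1/16; Rajiv 1/8; Tarun 1/16; Yamini 1/12

There is no surviving spouse, so the entire estate passes to Usha's descendants per stirpes.
The estate is divided into 4 equal shares of 1/4 among Vikram, Eshan, Aarav, Ishita.
Vikram predeceased; the 1/4 allotted to Vikram's branch passes to Vikram's issue by representation.
The 1/4 is divided into 3 equal shares of 1/12 among Hemant, Yamini, Falguni.
Hemant is living and takes 1/12.
Yamini is living and takes 1/12.
Falguni is living and takes 1/12.
Eshan is living and takes 1/4.
Aarav predeceased; the 1/4 allotted to Aarav's branch passes to Aarav's issue by representation.
The 1/4 is divided into 2 equal shares of 1/8 among Rajiv, Jayant.
Rajiv is living and takes 1/8.
Jayant is living and takes 1/8.
Ishita predeceased; the 1/4 allotted to Ishita's branch passes to Ishita's issue by representation.
The 1/4 is divided into 4 equal shares of 1/16 among Tarun, Kavita, Chetan, Manoj.
Tarun is living and takes 1/16.
Kavita is living and takes 1/16.
Chetan is living and takes 1/16.
Manoj is living and takes 1/16.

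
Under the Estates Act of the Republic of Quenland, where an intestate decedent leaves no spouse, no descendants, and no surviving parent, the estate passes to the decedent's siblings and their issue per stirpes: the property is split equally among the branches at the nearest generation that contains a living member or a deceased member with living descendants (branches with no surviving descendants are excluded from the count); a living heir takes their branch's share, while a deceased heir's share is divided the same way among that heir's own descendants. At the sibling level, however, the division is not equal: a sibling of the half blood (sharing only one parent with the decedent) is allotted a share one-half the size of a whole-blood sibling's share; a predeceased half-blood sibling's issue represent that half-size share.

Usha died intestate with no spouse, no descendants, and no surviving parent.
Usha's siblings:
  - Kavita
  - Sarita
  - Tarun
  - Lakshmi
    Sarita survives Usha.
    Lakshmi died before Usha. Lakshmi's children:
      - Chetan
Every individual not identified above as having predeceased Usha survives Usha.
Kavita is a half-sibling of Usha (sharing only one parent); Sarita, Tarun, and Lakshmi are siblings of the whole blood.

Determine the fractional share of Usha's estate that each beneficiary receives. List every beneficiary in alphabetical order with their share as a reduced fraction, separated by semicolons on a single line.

No spouse, descendants, or parent survives, so the estate passes to Usha's siblings per stirpes.
Half-blood siblings count for one-half the weight of whole-blood siblings at the initial division.
Dividing 1 in proportion to weights (total weight 7/2): Kavita (weight 1/2) → 1/7; Sarita (weight 1) → 2/7; Tarun (weight 1) → 2/7; Lakshmi (weight 1) → 2/7.
Kavita is living and takes 1/7.
Sarita is living and takes 2/7.
Tarun is living and takes 2/7.
Lakshmi predeceased; the 2/7 allotted to Lakshmi's branch passes to Lakshmi's issue by representation.
Chetan is the sole taker at this level and receives the full 2/7.

Chetan 2/7; Kavita 1/7; Sarita 2/7; Tarun 2/7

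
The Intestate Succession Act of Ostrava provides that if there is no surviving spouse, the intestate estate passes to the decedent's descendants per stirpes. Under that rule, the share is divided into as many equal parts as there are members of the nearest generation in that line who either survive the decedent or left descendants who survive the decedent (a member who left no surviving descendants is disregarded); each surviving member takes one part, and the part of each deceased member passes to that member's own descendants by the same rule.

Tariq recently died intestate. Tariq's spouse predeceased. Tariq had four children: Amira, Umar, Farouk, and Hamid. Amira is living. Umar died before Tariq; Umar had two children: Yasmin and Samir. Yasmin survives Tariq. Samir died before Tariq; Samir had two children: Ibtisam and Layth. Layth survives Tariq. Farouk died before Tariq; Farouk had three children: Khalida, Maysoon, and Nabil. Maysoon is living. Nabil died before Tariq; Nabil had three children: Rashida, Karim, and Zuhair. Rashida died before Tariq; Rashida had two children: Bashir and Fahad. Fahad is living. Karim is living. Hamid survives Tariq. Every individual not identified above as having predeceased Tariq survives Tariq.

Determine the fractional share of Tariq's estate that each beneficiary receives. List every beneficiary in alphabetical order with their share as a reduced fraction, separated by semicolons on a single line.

There is no surviving spouse, so the entire estate passes to Tariq's descendants per stirpes.
The estate is divided into 4 equal shares of 1/4 among Amira, Umar, Farouk, Hamid.
Amira is living and takes 1/4.
Umar predeceased; the 1/4 allotted to Umar's branch passes to Umar's issue by representation.
The 1/4 is divided into 2 equal shares of 1/8 among Yasmin, Samir.
Yasmin is living and takes 1/8.
Samir predeceased; the 1/8 allotted to Samir's branch passes to Samir's issue by representation.
The 1/8 is divided into 2 equal shares of 1/16 among Ibtisam, Layth.
Ibtisam is living and takes 1/16.
Layth is living and takes 1/16.
Farouk predeceased; the 1/4 allotted to Farouk's branch passes to Farouk's issue by representation.
The 1/4 is divided into 3 equal shares of 1/12 among Khalida, Maysoon, Nabil.
Khalida is living and takes 1/12.
Maysoon is living and takes 1/12.
Nabil predeceased; the 1/12 allotted to Nabil's branch passes to Nabil's issue by representation.
The 1/12 is divided into 3 equal shares of 1/36 among Rashida, Karim, Zuhair.
Rashida predeceased; the 1/36 allotted to Rashida's branch passes to Rashida's issue by representation.
The 1/36 is divided into 2 equal shares of 1/72 among Bashir, Fahad.
Bashir is living and takes 1/72.
Fahad is living and takes 1/72.
Karim is living and takes 1/36.
Zuhair is living and takes 1/36.
Hamid is living and takes 1/4.

Amira 1/4; Bashir 1/72; Fahad 1/72; Hamid 1/4; Ibtisam 1/16; Karim 1/36; Khalida 1/12; Layth 1/16; Maysoon 1/12; Yasmin 1/8; Zuhair 1/36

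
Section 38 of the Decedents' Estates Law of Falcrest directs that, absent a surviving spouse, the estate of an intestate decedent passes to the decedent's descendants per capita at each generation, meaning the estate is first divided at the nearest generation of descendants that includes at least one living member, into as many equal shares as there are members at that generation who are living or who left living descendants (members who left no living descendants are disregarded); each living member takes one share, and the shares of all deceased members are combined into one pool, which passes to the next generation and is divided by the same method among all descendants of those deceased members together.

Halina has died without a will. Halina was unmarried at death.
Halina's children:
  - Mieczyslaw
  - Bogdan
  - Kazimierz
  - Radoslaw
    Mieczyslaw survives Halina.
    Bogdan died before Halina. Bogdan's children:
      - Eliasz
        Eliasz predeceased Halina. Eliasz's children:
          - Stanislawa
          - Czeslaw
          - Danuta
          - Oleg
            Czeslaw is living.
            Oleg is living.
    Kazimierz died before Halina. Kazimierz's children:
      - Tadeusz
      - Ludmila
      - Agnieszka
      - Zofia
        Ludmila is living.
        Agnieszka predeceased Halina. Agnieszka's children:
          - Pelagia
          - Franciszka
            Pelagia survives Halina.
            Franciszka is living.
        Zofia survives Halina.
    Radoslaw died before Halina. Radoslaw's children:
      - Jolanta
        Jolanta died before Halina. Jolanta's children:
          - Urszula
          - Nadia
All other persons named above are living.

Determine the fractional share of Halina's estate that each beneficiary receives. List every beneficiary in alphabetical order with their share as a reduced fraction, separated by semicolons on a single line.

Czeslaw 3/64; Danuta 3/64; Franciszka 3/64; Ludmila 1/8; Mieczyslaw 1/4; Nadia 3/64; Oleg 3/64; Pelagia 3/64; Stanislawa 3/64; Tadeusz 1/8; Urszula 3/64; Zofia 1/8

There is no surviving spouse, so the entire estate passes to Halina's descendants per capita at each generation.
At generation 1 (Mieczyslaw, Bogdan, Kazimierz, Radoslaw) there are 4 shares of (1)/4 = 1/4 each.
Living: Mieczyslaw — each takes 1/4.
Deceased: Bogdan, Kazimierz, and Radoslaw. Their combined 3/4 is pooled and carried to generation 2.
At generation 2 (Eliasz, Tadeusz, Ludmila, Agnieszka, Zofia, Jolanta) there are 6 shares of (3/4)/6 = 1/8 each.
Living: Tadeusz, Ludmila, and Zofia — each takes 1/8.
Deceased: Eliasz, Agnieszka, and Jolanta. Their combined 3/8 is pooled and carried to generation 3.
At generation 3 (Stanislawa, Czeslaw, Danuta, Oleg, Pelagia, Franciszka, Urszula, Nadia) there are 8 shares of (3/8)/8 = 3/64 each.
Living: Stanislawa, Czeslaw, Danuta, Oleg, Pelagia, Franciszka, Urszula, and Nadia — each takes 3/64.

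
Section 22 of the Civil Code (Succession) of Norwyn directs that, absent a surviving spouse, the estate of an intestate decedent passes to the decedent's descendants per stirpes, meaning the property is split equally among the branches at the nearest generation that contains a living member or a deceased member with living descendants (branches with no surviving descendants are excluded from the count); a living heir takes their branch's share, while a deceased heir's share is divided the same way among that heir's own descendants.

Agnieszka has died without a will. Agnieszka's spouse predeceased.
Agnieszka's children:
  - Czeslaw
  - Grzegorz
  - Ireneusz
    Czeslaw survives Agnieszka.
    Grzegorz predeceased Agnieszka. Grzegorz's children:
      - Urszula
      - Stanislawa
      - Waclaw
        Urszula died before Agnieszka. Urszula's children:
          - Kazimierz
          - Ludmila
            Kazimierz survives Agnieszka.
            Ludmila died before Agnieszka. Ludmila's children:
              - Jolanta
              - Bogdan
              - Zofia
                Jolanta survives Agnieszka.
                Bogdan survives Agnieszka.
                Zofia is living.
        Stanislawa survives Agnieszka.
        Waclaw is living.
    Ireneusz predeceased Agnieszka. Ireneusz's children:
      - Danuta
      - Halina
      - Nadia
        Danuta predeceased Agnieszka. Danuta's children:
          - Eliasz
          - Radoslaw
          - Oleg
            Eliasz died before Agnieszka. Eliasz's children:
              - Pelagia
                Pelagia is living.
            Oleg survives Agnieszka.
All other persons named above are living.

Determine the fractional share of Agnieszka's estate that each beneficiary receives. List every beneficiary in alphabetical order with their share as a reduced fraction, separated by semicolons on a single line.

Bogdan 1/54; Czeslaw 1/3; Halina 1/9; Jolanta 1/54; Kazimierz 1/18; Nadia 1/9; Oleg 1/27; Pelagia 1/27; Radoslaw 1/27; Stanislawa 1/9; Waclaw 1/9; Zofia 1/54

There is no surviving spouse, so the entire estate passes to Agnieszka's descendants per stirpes.
The estate is divided into 3 equal shares of 1/3 among Czeslaw, Grzegorz, Ireneusz.
Czeslaw is living and takes 1/3.
Grzegorz predeceased; the 1/3 allotted to Grzegorz's branch passes to Grzegorz's issue by representation.
The 1/3 is divided into 3 equal shares of 1/9 among Urszula, Stanislawa, Waclaw.
Urszula predeceased; the 1/9 allotted to Urszula's branch passes to Urszula's issue by representation.
The 1/9 is divided into 2 equal shares of 1/18 among Kazimierz, Ludmila.
Kazimierz is living and takes 1/18.
Ludmila predeceased; the 1/18 allotted to Ludmila's branch passes to Ludmila's issue by representation.
The 1/18 is divided into 3 equal shares of 1/54 among Jolanta, Bogdan, Zofia.
Jolanta is living and takes 1/54.
Bogdan is living and takes 1/54.
Zofia is living and takes 1/54.
Stanislawa is living and takes 1/9.
Waclaw is living and takes 1/9.
Ireneusz predeceased; the 1/3 allotted to Ireneusz's branch passes to Ireneusz's issue by representation.
The 1/3 is divided into 3 equal shares of 1/9 among Danuta, Halina, Nadia.
Danuta predeceased; the 1/9 allotted to Danuta's branch passes to Danuta's issue by representation.
The 1/9 is divided into 3 equal shares of 1/27 among Eliasz, Radoslaw, Oleg.
Eliasz predeceased; the 1/27 allotted to Eliasz's branch passes to Eliasz's issue by representation.
Pelagia is the sole taker at this level and receives the full 1/27.
Radoslaw is living and takes 1/27.
Oleg is living and takes 1/27.
Halina is living and takes 1/9.
Nadia is living and takes 1/9.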